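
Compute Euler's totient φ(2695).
φ is multiplicative, with φ(p^e) = p^e − p^(e−1). Factorise 2695 = 5 · 7^2 · 11. Then
  φ(2695) = (5 − 1) · (7^2 − 7^1) · (11 − 1) = 4 · 42 · 10 = 1680.

Final answer: φ(2695) = 1680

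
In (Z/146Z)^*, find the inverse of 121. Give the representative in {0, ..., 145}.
Apply the extended Euclidean algorithm to (146, 121), tracking rows (r, s, t) with s·146 + t·121 = r. Each division r_prev = q·r_cur + r_new produces the new row as (previous row) − q·(current row):
  row A: (146, 1, 0)   [1·146 + 0·121 = 146]
  row B: (121, 0, 1)   [0·146 + 1·121 = 121]
  146 = 1·121 + 25   → row C = row A − 1·row B = (25, 1, −1)   [check: 1·146 − 1·121 = 25]
  121 = 4·25 + 21   → row D = row B − 4·row C = (21, −4, 5)   [check: −4·146 + 5·121 = 21]
  25 = 1·21 + 4   → row E = row C − 1·row D = (4, 5, −6)   [check: 5·146 − 6·121 = 4]
  21 = 5·4 + 1   → row F = row D − 5·row E = (1, −29, 35)   [check: −29·146 + 35·121 = 1]
  4 = 4·1 + 0   → remainder 0, stop. gcd = 1 (last nonzero row F).
The gcd is 1, so 121 is invertible mod 146. The last nonzero row gives −29·146 + 35·121 = 1, so t = 35. So 121^(−1) ≡ 35 (mod 146). Verify: 121 · 35 = 4235 ≡ 1 (mod 146). ✓

Final answer: 121^(−1) ≡ 35 (mod 146)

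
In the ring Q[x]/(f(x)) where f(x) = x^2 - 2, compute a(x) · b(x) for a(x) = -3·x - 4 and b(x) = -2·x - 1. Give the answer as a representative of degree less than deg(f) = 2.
a · b ≡ 11·x + 16 (mod f(x))

First multiply in Q[x] without reducing: a · b = 6·x^2 + 11·x + 4. Now divide by f(x) = x^2 - 2, eliminating the leading term at each step:
  leading term 6·x^2: subtract (6)·f(x) = 6·x^2 - 12, leaving 11·x + 16
The degree is now < 2, so this is the remainder. Hence a · b ≡ 11·x + 16 in Q[x]/(f).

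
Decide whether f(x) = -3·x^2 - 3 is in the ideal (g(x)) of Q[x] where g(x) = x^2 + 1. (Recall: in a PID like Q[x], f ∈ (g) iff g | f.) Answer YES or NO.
YES

In Q[x] the ideal (g) consists of all multiples of g, so f ∈ (g) iff g | f, i.e. iff the remainder of f on division by g is 0. Divide f by g (g is monic, so eliminate the leading term of the running remainder at each step):
  leading term -3·x^2: subtract (-3)·g(x) = -3·x^2 - 3, leaving 0
The remainder is 0, so f(x) = g(x) · h(x) with h(x) = -3. Hence g | f, i.e. f ∈ (g).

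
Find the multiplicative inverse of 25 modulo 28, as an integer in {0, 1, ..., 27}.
25^(−1) ≡ 9 (mod 28)

Apply the extended Euclidean algorithm to (28, 25), tracking rows (r, s, t) with s·28 + t·25 = r. Each division r_prev = q·r_cur + r_new produces the new row as (previous row) − q·(current row):
  row A: (28, 1, 0)   [1·28 + 0·25 = 28]
  row B: (25, 0, 1)   [0·28 + 1·25 = 25]
  28 = 1·25 + 3   → row C = row A − 1·row B = (3, 1, −1)   [check: 1·28 − 1·25 = 3]
  25 = 8·3 + 1   → row D = row B − 8·row C = (1, −8, 9)   [check: −8·28 + 9·25 = 1]
  3 = 3·1 + 0   → remainder 0, stop. gcd = 1 (last nonzero row D).
The gcd is 1, so 25 is invertible mod 28. The last nonzero row gives −8·28 + 9·25 = 1, so t = 9. So 25^(−1) ≡ 9 (mod 28). Verify: 25 · 9 = 225 ≡ 1 (mod 28). ✓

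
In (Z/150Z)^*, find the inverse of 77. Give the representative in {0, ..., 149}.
77^(−1) ≡ 113 (mod 150)

Apply the extended Euclidean algorithm to (150, 77), tracking rows (r, s, t) with s·150 + t·77 = r. Each division r_prev = q·r_cur + r_new produces the new row as (previous row) − q·(current row):
  row A: (150, 1, 0)   [1·150 + 0·77 = 150]
  row B: (77, 0, 1)   [0·150 + 1·77 = 77]
  150 = 1·77 + 73   → row C = row A − 1·row B = (73, 1, −1)   [check: 1·150 − 1·77 = 73]
  77 = 1·73 + 4   → row D = row B − 1·row C = (4, −1, 2)   [check: −1·150 + 2·77 = 4]
  73 = 18·4 + 1   → row E = row C − 18·row D = (1, 19, −37)   [check: 19·150 − 37·77 = 1]
  4 = 4·1 + 0   → remainder 0, stop. gcd = 1 (last nonzero row E).
The gcd is 1, so 77 is invertible mod 150. The last nonzero row gives 19·150 − 37·77 = 1, so t = −37. So 77^(−1) ≡ −37 ≡ 113 (mod 150). Verify: 77 · 113 = 8701 ≡ 1 (mod 150). ✓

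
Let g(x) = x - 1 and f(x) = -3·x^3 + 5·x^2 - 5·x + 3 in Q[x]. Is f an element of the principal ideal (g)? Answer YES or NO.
In Q[x] the ideal (g) consists of all multiples of g, so f ∈ (g) iff g | f, i.e. iff the remainder of f on division by g is 0. Divide f by g (g is monic, so eliminate the leading term of the running remainder at each step):
  leading term -3·x^3: subtract (-3·x^2)·g(x) = -3·x^3 + 3·x^2, leaving 2·x^2 - 5·x + 3
  leading term 2·x^2: subtract (2·x)·g(x) = 2·x^2 - 2·x, leaving 3 - 3·x
  leading term -3·x: subtract (-3)·g(x) = 3 - 3·x, leaving 0
The remainder is 0, so f(x) = g(x) · h(x) with h(x) = -3·x^2 + 2·x - 3. Hence g | f, i.e. f ∈ (g).

Final answer: YES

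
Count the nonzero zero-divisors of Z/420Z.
In Z/420Z each nonzero element is either a unit (gcd with 420 is 1) or a zero-divisor (gcd > 1). The number of units is φ(420): factorise 420 = 2^2 · 3 · 5 · 7, so φ(420) = (2^2 − 2^1) · (3 − 1) · (5 − 1) · (7 − 1) = 2 · 2 · 4 · 6 = 96. The nonzero elements number 420 − 1 = 419. Hence the nonzero zero-divisors number 419 − 96 = 323.

Final answer: Z/420Z has 323 nonzero zero-divisors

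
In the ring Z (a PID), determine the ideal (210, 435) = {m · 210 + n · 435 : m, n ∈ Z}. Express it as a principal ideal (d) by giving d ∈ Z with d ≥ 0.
(210, 435) = (15); d = 15

In the PID Z, (a, b) is generated by gcd(a, b). Compute gcd(435, 210) with the extended Euclidean algorithm, tracking rows (r, s, t) with s·435 + t·210 = r:
  row A: (435, 1, 0)   [1·435 + 0·210 = 435]
  row B: (210, 0, 1)   [0·435 + 1·210 = 210]
  435 = 2·210 + 15   → row C = row A − 2·row B = (15, 1, −2)   [check: 1·435 − 2·210 = 15]
  210 = 14·15 + 0   → remainder 0, stop. gcd = 15 (last nonzero row C).
So gcd(210, 435) = 15, with Bézout identity 1·435 − 2·210 = 15. Containment (⊇): the Bézout identity exhibits 15 as an element of (210, 435), giving (15) ⊆ (210, 435). Containment (⊆): since 15 | 210 and 15 | 435 (210 = 15·14, 435 = 15·29), every Z-linear combination of 210 and 435 is divisible by 15, so (210, 435) ⊆ (15). Therefore (210, 435) = (15), d = 15.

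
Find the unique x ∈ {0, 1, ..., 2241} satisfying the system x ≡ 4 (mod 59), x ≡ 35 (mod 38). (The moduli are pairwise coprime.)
x ≡ 1479 (mod 2242); the representative in [0, 2242) is 1479

The moduli 59, 38 are pairwise coprime, so by the CRT there is a unique solution mod 59·38 = 2242.
Solve by successive substitution. Start with x ≡ 4 (mod 59).
  Combine with x ≡ 35 (mod 38): write x = 4 + 59·t and require 4 + 59·t ≡ 35 (mod 38), i.e. 59·t ≡ 35 − 4 ≡ 31 (mod 38). Since 59^(−1) ≡ 29 (mod 38) (59 ≡ 21 (mod 38)), t ≡ 29·31 ≡ 25 (mod 38). So x ≡ 4 + 59·25 = 1479 (mod 2242).
Unique solution in [0, 2242): x = 1479.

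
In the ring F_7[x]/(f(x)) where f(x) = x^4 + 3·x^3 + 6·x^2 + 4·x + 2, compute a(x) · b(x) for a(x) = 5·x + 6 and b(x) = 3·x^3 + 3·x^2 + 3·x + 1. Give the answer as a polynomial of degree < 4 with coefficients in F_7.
a · b ≡ 2·x^3 + 6·x^2 + 5·x + 4 (mod f(x))

Multiply as integer polynomials: a · b = 15·x^4 + 33·x^3 + 33·x^2 + 23·x + 6. Reducing coefficients mod 7: a · b ≡ x^4 + 5·x^3 + 5·x^2 + 2·x + 6. Now divide by f(x) = x^4 + 3·x^3 + 6·x^2 + 4·x + 2 in F_7[x], eliminating the leading term at each step:
  leading term x^4: subtract (1)·f(x) = x^4 + 3·x^3 + 6·x^2 + 4·x + 2, leaving 2·x^3 + 6·x^2 + 5·x + 4 (coefficients mod 7)
The degree is now < 4, so this is the remainder. Hence a · b ≡ 2·x^3 + 6·x^2 + 5·x + 4 in F_7[x]/(f).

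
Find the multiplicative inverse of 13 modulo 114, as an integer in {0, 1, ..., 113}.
Apply the extended Euclidean algorithm to (114, 13), tracking rows (r, s, t) with s·114 + t·13 = r. Each division r_prev = q·r_cur + r_new produces the new row as (previous row) − q·(current row):
  row A: (114, 1, 0)   [1·114 + 0·13 = 114]
  row B: (13, 0, 1)   [0·114 + 1·13 = 13]
  114 = 8·13 + 10   → row C = row A − 8·row B = (10, 1, −8)   [check: 1·114 − 8·13 = 10]
  13 = 1·10 + 3   → row D = row B − 1·row C = (3, −1, 9)   [check: −1·114 + 9·13 = 3]
  10 = 3·3 + 1   → row E = row C − 3·row D = (1, 4, −35)   [check: 4·114 − 35·13 = 1]
  3 = 3·1 + 0   → remainder 0, stop. gcd = 1 (last nonzero row E).
The gcd is 1, so 13 is invertible mod 114. The last nonzero row gives 4·114 − 35·13 = 1, so t = −35. So 13^(−1) ≡ −35 ≡ 79 (mod 114). Verify: 13 · 79 = 1027 ≡ 1 (mod 114). ✓

Final answer: 13^(−1) ≡ 79 (mod 114)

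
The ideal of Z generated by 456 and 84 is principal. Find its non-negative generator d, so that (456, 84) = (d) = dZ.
(456, 84) = (12); d = 12

In the PID Z, (a, b) is generated by gcd(a, b). Compute gcd(456, 84) with the extended Euclidean algorithm, tracking rows (r, s, t) with s·456 + t·84 = r:
  row A: (456, 1, 0)   [1·456 + 0·84 = 456]
  row B: (84, 0, 1)   [0·456 + 1·84 = 84]
  456 = 5·84 + 36   → row C = row A − 5·row B = (36, 1, −5)   [check: 1·456 − 5·84 = 36]
  84 = 2·36 + 12   → row D = row B − 2·row C = (12, −2, 11)   [check: −2·456 + 11·84 = 12]
  36 = 3·12 + 0   → remainder 0, stop. gcd = 12 (last nonzero row D).
So gcd(456, 84) = 12, with Bézout identity −2·456 + 11·84 = 12. Containment (⊇): the Bézout identity exhibits 12 as an element of (456, 84), giving (12) ⊆ (456, 84). Containment (⊆): since 12 | 456 and 12 | 84 (456 = 12·38, 84 = 12·7), every Z-linear combination of 456 and 84 is divisible by 12, so (456, 84) ⊆ (12). Therefore (456, 84) = (12), d = 12.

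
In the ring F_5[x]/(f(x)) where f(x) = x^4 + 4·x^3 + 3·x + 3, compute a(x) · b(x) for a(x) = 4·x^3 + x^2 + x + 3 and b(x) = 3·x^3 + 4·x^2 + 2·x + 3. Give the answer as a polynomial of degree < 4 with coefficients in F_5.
Multiply as integer polynomials: a · b = 12·x^6 + 19·x^5 + 15·x^4 + 27·x^3 + 17·x^2 + 9·x + 9. Reducing coefficients mod 5: a · b ≡ 2·x^6 + 4·x^5 + 2·x^3 + 2·x^2 + 4·x + 4. Now divide by f(x) = x^4 + 4·x^3 + 3·x + 3 in F_5[x], eliminating the leading term at each step:
  leading term 2·x^6: subtract (2·x^2)·f(x) = 2·x^6 + 3·x^5 + x^3 + x^2, leaving x^5 + x^3 + x^2 + 4·x + 4 (coefficients mod 5)
  leading term x^5: subtract (x)·f(x) = x^5 + 4·x^4 + 3·x^2 + 3·x, leaving x^4 + x^3 + 3·x^2 + x + 4 (coefficients mod 5)
  leading term x^4: subtract (1)·f(x) = x^4 + 4·x^3 + 3·x + 3, leaving 2·x^3 + 3·x^2 + 3·x + 1 (coefficients mod 5)
The degree is now < 4, so this is the remainder. Hence a · b ≡ 2·x^3 + 3·x^2 + 3·x + 1 in F_5[x]/(f).

Final answer: a · b ≡ 2·x^3 + 3·x^2 + 3·x + 1 (mod f(x))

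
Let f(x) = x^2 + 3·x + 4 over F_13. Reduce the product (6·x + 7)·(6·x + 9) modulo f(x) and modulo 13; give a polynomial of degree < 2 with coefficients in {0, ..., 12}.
a · b ≡ x + 10 (mod f(x))

Multiply as integer polynomials: a · b = 36·x^2 + 96·x + 63. Reducing coefficients mod 13: a · b ≡ 10·x^2 + 5·x + 11. Now divide by f(x) = x^2 + 3·x + 4 in F_13[x], eliminating the leading term at each step:
  leading term 10·x^2: subtract (10)·f(x) = 10·x^2 + 4·x + 1, leaving x + 10 (coefficients mod 13)
The degree is now < 2, so this is the remainder. Hence a · b ≡ x + 10 in F_13[x]/(f).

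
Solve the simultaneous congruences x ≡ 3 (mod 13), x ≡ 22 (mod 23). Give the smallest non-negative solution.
x ≡ 68 (mod 299); the representative in [0, 299) is 68

The moduli 13, 23 are pairwise coprime, so by the CRT there is a unique solution mod 13·23 = 299.
Solve by successive substitution. Start with x ≡ 3 (mod 13).
  Combine with x ≡ 22 (mod 23): write x = 3 + 13·t and require 3 + 13·t ≡ 22 (mod 23), i.e. 13·t ≡ 22 − 3 ≡ 19 (mod 23). Since 13^(−1) ≡ 16 (mod 23), t ≡ 16·19 ≡ 5 (mod 23). So x ≡ 3 + 13·5 = 68 (mod 299).
Unique solution in [0, 299): x = 68.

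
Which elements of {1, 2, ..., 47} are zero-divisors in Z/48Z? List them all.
An element a ∈ Z/48Z (with a ≠ 0) is a zero-divisor iff gcd(a, 48) > 1 (because a is a unit precisely when gcd(a, n) = 1, and in Z/nZ every nonzero, non-unit element is a zero-divisor). Scan a = 1, ..., 47 and keep those with gcd(a, 48) > 1:
  gcd(2, 48) = 2, gcd(3, 48) = 3, gcd(4, 48) = 4, gcd(6, 48) = 6, gcd(8, 48) = 8, gcd(9, 48) = 3, gcd(10, 48) = 2, gcd(12, 48) = 12, gcd(14, 48) = 2, gcd(15, 48) = 3, gcd(16, 48) = 16, gcd(18, 48) = 6, gcd(20, 48) = 4, gcd(21, 48) = 3, gcd(22, 48) = 2, gcd(24, 48) = 24, gcd(26, 48) = 2, gcd(27, 48) = 3, gcd(28, 48) = 4, gcd(30, 48) = 6, gcd(32, 48) = 16, gcd(33, 48) = 3, gcd(34, 48) = 2, gcd(36, 48) = 12, gcd(38, 48) = 2, gcd(39, 48) = 3, gcd(40, 48) = 8, gcd(42, 48) = 6, gcd(44, 48) = 4, gcd(45, 48) = 3, gcd(46, 48) = 2.
All other a ∈ {1, ..., 47} have gcd(a, 48) = 1 and are units. So the nonzero zero-divisors are exactly the 31 values of a appearing in this scan.

Final answer: nonzero zero-divisors of Z/48Z = {2, 3, 4, 6, 8, 9, 10, 12, 14, 15, 16, 18, 20, 21, 22, 24, 26, 27, 28, 30, 32, 33, 34, 36, 38, 39, 40, 42, 44, 45, 46}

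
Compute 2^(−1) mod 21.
2^(−1) ≡ 11 (mod 21)

Apply the extended Euclidean algorithm to (21, 2), tracking rows (r, s, t) with s·21 + t·2 = r. Each division r_prev = q·r_cur + r_new produces the new row as (previous row) − q·(current row):
  row A: (21, 1, 0)   [1·21 + 0·2 = 21]
  row B: (2, 0, 1)   [0·21 + 1·2 = 2]
  21 = 10·2 + 1   → row C = row A − 10·row B = (1, 1, −10)   [check: 1·21 − 10·2 = 1]
  2 = 2·1 + 0   → remainder 0, stop. gcd = 1 (last nonzero row C).
The gcd is 1, so 2 is invertible mod 21. The last nonzero row gives 1·21 − 10·2 = 1, so t = −10. So 2^(−1) ≡ −10 ≡ 11 (mod 21). Verify: 2 · 11 = 22 ≡ 1 (mod 21). ✓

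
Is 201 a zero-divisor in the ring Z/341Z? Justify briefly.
gcd(201, 341) = 1, so 201 is a unit in Z/341Z (it has a multiplicative inverse). A unit cannot be a zero-divisor: if 201·b ≡ 0 then multiplying both sides by 201^(−1) gives b ≡ 0. So 201 is not a zero-divisor.

Final answer: NO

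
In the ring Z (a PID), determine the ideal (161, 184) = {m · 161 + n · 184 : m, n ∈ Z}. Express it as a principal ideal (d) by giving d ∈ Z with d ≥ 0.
(161, 184) = (23); d = 23

In the PID Z, (a, b) is generated by gcd(a, b). Compute gcd(184, 161) with the extended Euclidean algorithm, tracking rows (r, s, t) with s·184 + t·161 = r:
  row A: (184, 1, 0)   [1·184 + 0·161 = 184]
  row B: (161, 0, 1)   [0·184 + 1·161 = 161]
  184 = 1·161 + 23   → row C = row A − 1·row B = (23, 1, −1)   [check: 1·184 − 1·161 = 23]
  161 = 7·23 + 0   → remainder 0, stop. gcd = 23 (last nonzero row C).
So gcd(161, 184) = 23, with Bézout identity 1·184 − 1·161 = 23. Containment (⊇): the Bézout identity exhibits 23 as an element of (161, 184), giving (23) ⊆ (161, 184). Containment (⊆): since 23 | 161 and 23 | 184 (161 = 23·7, 184 = 23·8), every Z-linear combination of 161 and 184 is divisible by 23, so (161, 184) ⊆ (23). Therefore (161, 184) = (23), d = 23.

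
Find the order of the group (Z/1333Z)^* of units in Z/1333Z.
(Z/1333Z)^* consists of the classes a with gcd(a, 1333) = 1, so its order is φ(1333). φ is multiplicative, with φ(p^e) = p^e − p^(e−1). Factorise 1333 = 31 · 43. Then
  φ(1333) = (31 − 1) · (43 − 1) = 30 · 42 = 1260.
Thus |(Z/1333Z)^*| = 1260.

Final answer: |(Z/1333Z)^*| = 1260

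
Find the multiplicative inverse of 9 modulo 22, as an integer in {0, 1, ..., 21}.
9^(−1) ≡ 5 (mod 22)

Apply the extended Euclidean algorithm to (22, 9), tracking rows (r, s, t) with s·22 + t·9 = r. Each division r_prev = q·r_cur + r_new produces the new row as (previous row) − q·(current row):
  row A: (22, 1, 0)   [1·22 + 0·9 = 22]
  row B: (9, 0, 1)   [0·22 + 1·9 = 9]
  22 = 2·9 + 4   → row C = row A − 2·row B = (4, 1, −2)   [check: 1·22 − 2·9 = 4]
  9 = 2·4 + 1   → row D = row B − 2·row C = (1, −2, 5)   [check: −2·22 + 5·9 = 1]
  4 = 4·1 + 0   → remainder 0, stop. gcd = 1 (last nonzero row D).
The gcd is 1, so 9 is invertible mod 22. The last nonzero row gives −2·22 + 5·9 = 1, so t = 5. So 9^(−1) ≡ 5 (mod 22). Verify: 9 · 5 = 45 ≡ 1 (mod 22). ✓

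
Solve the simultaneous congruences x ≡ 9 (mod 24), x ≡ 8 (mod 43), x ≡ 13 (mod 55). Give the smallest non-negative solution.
x ≡ 56553 (mod 56760); the representative in [0, 56760) is 56553

The moduli 24, 43, 55 are pairwise coprime, so by the CRT there is a unique solution mod 24·43·55 = 56760.
Solve by successive substitution. Start with x ≡ 9 (mod 24).
  Combine with x ≡ 8 (mod 43): write x = 9 + 24·t and require 9 + 24·t ≡ 8 (mod 43), i.e. 24·t ≡ 8 − 9 ≡ 42 (mod 43). Since 24^(−1) ≡ 9 (mod 43), t ≡ 9·42 ≡ 34 (mod 43). So x ≡ 9 + 24·34 = 825 (mod 1032).
  Combine with x ≡ 13 (mod 55): write x = 825 + 1032·t and require 825 + 1032·t ≡ 13 (mod 55), i.e. 1032·t ≡ 13 − 825 ≡ 13 (mod 55). Since 1032^(−1) ≡ 38 (mod 55) (1032 ≡ 42 (mod 55)), t ≡ 38·13 ≡ 54 (mod 55). So x ≡ 825 + 1032·54 = 56553 (mod 56760).
Unique solution in [0, 56760): x = 56553.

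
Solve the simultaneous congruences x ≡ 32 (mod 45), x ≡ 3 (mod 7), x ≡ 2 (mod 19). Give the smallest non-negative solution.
The moduli 45, 7, 19 are pairwise coprime, so by the CRT there is a unique solution mod 45·7·19 = 5985.
Solve by successive substitution. Start with x ≡ 32 (mod 45).
  Combine with x ≡ 3 (mod 7): write x = 32 + 45·t and require 32 + 45·t ≡ 3 (mod 7), i.e. 45·t ≡ 3 − 32 ≡ 6 (mod 7). Since 45^(−1) ≡ 5 (mod 7) (45 ≡ 3 (mod 7)), t ≡ 5·6 ≡ 2 (mod 7). So x ≡ 32 + 45·2 = 122 (mod 315).
  Combine with x ≡ 2 (mod 19): write x = 122 + 315·t and require 122 + 315·t ≡ 2 (mod 19), i.e. 315·t ≡ 2 − 122 ≡ 13 (mod 19). Since 315^(−1) ≡ 7 (mod 19) (315 ≡ 11 (mod 19)), t ≡ 7·13 ≡ 15 (mod 19). So x ≡ 122 + 315·15 = 4847 (mod 5985).
Unique solution in [0, 5985): x = 4847.

Final answer: x ≡ 4847 (mod 5985); the representative in [0, 5985) is 4847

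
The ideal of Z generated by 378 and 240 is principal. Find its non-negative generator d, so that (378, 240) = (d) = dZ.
In the PID Z, (a, b) is generated by gcd(a, b). Compute gcd(378, 240) with the extended Euclidean algorithm, tracking rows (r, s, t) with s·378 + t·240 = r:
  row A: (378, 1, 0)   [1·378 + 0·240 = 378]
  row B: (240, 0, 1)   [0·378 + 1·240 = 240]
  378 = 1·240 + 138   → row C = row A − 1·row B = (138, 1, −1)   [check: 1·378 − 1·240 = 138]
  240 = 1·138 + 102   → row D = row B − 1·row C = (102, −1, 2)   [check: −1·378 + 2·240 = 102]
  138 = 1·102 + 36   → row E = row C − 1·row D = (36, 2, −3)   [check: 2·378 − 3·240 = 36]
  102 = 2·36 + 30   → row F = row D − 2·row E = (30, −5, 8)   [check: −5·378 + 8·240 = 30]
  36 = 1·30 + 6   → row G = row E − 1·row F = (6, 7, −11)   [check: 7·378 − 11·240 = 6]
  30 = 5·6 + 0   → remainder 0, stop. gcd = 6 (last nonzero row G).
So gcd(378, 240) = 6, with Bézout identity 7·378 − 11·240 = 6. Containment (⊇): the Bézout identity exhibits 6 as an element of (378, 240), giving (6) ⊆ (378, 240). Containment (⊆): since 6 | 378 and 6 | 240 (378 = 6·63, 240 = 6·40), every Z-linear combination of 378 and 240 is divisible by 6, so (378, 240) ⊆ (6). Therefore (378, 240) = (6), d = 6.

Final answer: (378, 240) = (6); d = 6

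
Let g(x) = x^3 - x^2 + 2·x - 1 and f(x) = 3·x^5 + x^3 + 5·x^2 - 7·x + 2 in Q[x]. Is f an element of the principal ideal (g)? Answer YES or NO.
In Q[x] the ideal (g) consists of all multiples of g, so f ∈ (g) iff g | f, i.e. iff the remainder of f on division by g is 0. Divide f by g (g is monic, so eliminate the leading term of the running remainder at each step):
  leading term 3·x^5: subtract (3·x^2)·g(x) = 3·x^5 - 3·x^4 + 6·x^3 - 3·x^2, leaving 3·x^4 - 5·x^3 + 8·x^2 - 7·x + 2
  leading term 3·x^4: subtract (3·x)·g(x) = 3·x^4 - 3·x^3 + 6·x^2 - 3·x, leaving -2·x^3 + 2·x^2 - 4·x + 2
  leading term -2·x^3: subtract (-2)·g(x) = -2·x^3 + 2·x^2 - 4·x + 2, leaving 0
The remainder is 0, so f(x) = g(x) · h(x) with h(x) = 3·x^2 + 3·x - 2. Hence g | f, i.e. f ∈ (g).

Final answer: YES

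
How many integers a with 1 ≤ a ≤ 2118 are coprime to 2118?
The number of a ∈ {1, ..., 2118} with gcd(a, 2118) = 1 is by definition Euler's totient φ(2118). φ is multiplicative, with φ(p^e) = p^e − p^(e−1). Factorise 2118 = 2 · 3 · 353. Then
  φ(2118) = (2 − 1) · (3 − 1) · (353 − 1) = 1 · 2 · 352 = 704.
So there are 704 such integers.

Final answer: 704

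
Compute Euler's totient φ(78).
φ(78) = 24

φ is multiplicative, with φ(p^e) = p^e − p^(e−1). Factorise 78 = 2 · 3 · 13. Then
  φ(78) = (2 − 1) · (3 − 1) · (13 − 1) = 1 · 2 · 12 = 24.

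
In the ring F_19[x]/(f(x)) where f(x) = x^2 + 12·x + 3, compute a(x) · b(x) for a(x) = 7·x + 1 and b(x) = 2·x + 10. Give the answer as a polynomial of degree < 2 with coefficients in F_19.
a · b ≡ 18·x + 6 (mod f(x))

Multiply as integer polynomials: a · b = 14·x^2 + 72·x + 10. Reducing coefficients mod 19: a · b ≡ 14·x^2 + 15·x + 10. Now divide by f(x) = x^2 + 12·x + 3 in F_19[x], eliminating the leading term at each step:
  leading term 14·x^2: subtract (14)·f(x) = 14·x^2 + 16·x + 4, leaving 18·x + 6 (coefficients mod 19)
The degree is now < 2, so this is the remainder. Hence a · b ≡ 18·x + 6 in F_19[x]/(f).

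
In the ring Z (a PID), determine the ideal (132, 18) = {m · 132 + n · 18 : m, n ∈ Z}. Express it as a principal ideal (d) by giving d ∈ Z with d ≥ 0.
(132, 18) = (6); d = 6

In the PID Z, (a, b) is generated by gcd(a, b). Compute gcd(132, 18) with the extended Euclidean algorithm, tracking rows (r, s, t) with s·132 + t·18 = r:
  row A: (132, 1, 0)   [1·132 + 0·18 = 132]
  row B: (18, 0, 1)   [0·132 + 1·18 = 18]
  132 = 7·18 + 6   → row C = row A − 7·row B = (6, 1, −7)   [check: 1·132 − 7·18 = 6]
  18 = 3·6 + 0   → remainder 0, stop. gcd = 6 (last nonzero row C).
So gcd(132, 18) = 6, with Bézout identity 1·132 − 7·18 = 6. Containment (⊇): the Bézout identity exhibits 6 as an element of (132, 18), giving (6) ⊆ (132, 18). Containment (⊆): since 6 | 132 and 6 | 18 (132 = 6·22, 18 = 6·3), every Z-linear combination of 132 and 18 is divisible by 6, so (132, 18) ⊆ (6). Therefore (132, 18) = (6), d = 6.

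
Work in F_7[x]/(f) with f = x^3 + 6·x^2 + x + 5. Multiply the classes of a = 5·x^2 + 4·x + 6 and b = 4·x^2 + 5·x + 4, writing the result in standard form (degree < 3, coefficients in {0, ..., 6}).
Multiply as integer polynomials: a · b = 20·x^4 + 41·x^3 + 64·x^2 + 46·x + 24. Reducing coefficients mod 7: a · b ≡ 6·x^4 + 6·x^3 + x^2 + 4·x + 3. Now divide by f(x) = x^3 + 6·x^2 + x + 5 in F_7[x], eliminating the leading term at each step:
  leading term 6·x^4: subtract (6·x)·f(x) = 6·x^4 + x^3 + 6·x^2 + 2·x, leaving 5·x^3 + 2·x^2 + 2·x + 3 (coefficients mod 7)
  leading term 5·x^3: subtract (5)·f(x) = 5·x^3 + 2·x^2 + 5·x + 4, leaving 4·x + 6 (coefficients mod 7)
The degree is now < 3, so this is the remainder. Hence a · b ≡ 4·x + 6 in F_7[x]/(f).

Final answer: a · b ≡ 4·x + 6 (mod f(x))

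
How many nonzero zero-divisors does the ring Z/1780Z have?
In Z/1780Z each nonzero element is either a unit (gcd with 1780 is 1) or a zero-divisor (gcd > 1). The number of units is φ(1780): factorise 1780 = 2^2 · 5 · 89, so φ(1780) = (2^2 − 2^1) · (5 − 1) · (89 − 1) = 2 · 4 · 88 = 704. The nonzero elements number 1780 − 1 = 1779. Hence the nonzero zero-divisors number 1779 − 704 = 1075.

Final answer: Z/1780Z has 1075 nonzero zero-divisors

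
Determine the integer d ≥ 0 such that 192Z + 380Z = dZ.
(192, 380) = (4); d = 4

In the PID Z, (a, b) is generated by gcd(a, b). Compute gcd(380, 192) with the extended Euclidean algorithm, tracking rows (r, s, t) with s·380 + t·192 = r:
  row A: (380, 1, 0)   [1·380 + 0·192 = 380]
  row B: (192, 0, 1)   [0·380 + 1·192 = 192]
  380 = 1·192 + 188   → row C = row A − 1·row B = (188, 1, −1)   [check: 1·380 − 1·192 = 188]
  192 = 1·188 + 4   → row D = row B − 1·row C = (4, −1, 2)   [check: −1·380 + 2·192 = 4]
  188 = 47·4 + 0   → remainder 0, stop. gcd = 4 (last nonzero row D).
So gcd(192, 380) = 4, with Bézout identity −1·380 + 2·192 = 4. Containment (⊇): the Bézout identity exhibits 4 as an element of (192, 380), giving (4) ⊆ (192, 380). Containment (⊆): since 4 | 192 and 4 | 380 (192 = 4·48, 380 = 4·95), every Z-linear combination of 192 and 380 is divisible by 4, so (192, 380) ⊆ (4). Therefore (192, 380) = (4), d = 4.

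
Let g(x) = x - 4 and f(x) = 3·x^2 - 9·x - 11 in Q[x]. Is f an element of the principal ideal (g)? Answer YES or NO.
In Q[x] the ideal (g) consists of all multiples of g, so f ∈ (g) iff g | f, i.e. iff the remainder of f on division by g is 0. Divide f by g (g is monic, so eliminate the leading term of the running remainder at each step):
  leading term 3·x^2: subtract (3·x)·g(x) = 3·x^2 - 12·x, leaving 3·x - 11
  leading term 3·x: subtract (3)·g(x) = 3·x - 12, leaving 1
The remainder r(x) = 1 ≠ 0 (and deg r < deg g), so g ∤ f, i.e. f ∉ (g).

Final answer: NO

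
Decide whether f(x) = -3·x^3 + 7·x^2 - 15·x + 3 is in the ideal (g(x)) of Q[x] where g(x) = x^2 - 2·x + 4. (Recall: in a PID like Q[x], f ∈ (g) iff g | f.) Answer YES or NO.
NO

In Q[x] the ideal (g) consists of all multiples of g, so f ∈ (g) iff g | f, i.e. iff the remainder of f on division by g is 0. Divide f by g (g is monic, so eliminate the leading term of the running remainder at each step):
  leading term -3·x^3: subtract (-3·x)·g(x) = -3·x^3 + 6·x^2 - 12·x, leaving x^2 - 3·x + 3
  leading term x^2: subtract (1)·g(x) = x^2 - 2·x + 4, leaving -x - 1
The remainder r(x) = -x - 1 ≠ 0 (and deg r < deg g), so g ∤ f, i.e. f ∉ (g).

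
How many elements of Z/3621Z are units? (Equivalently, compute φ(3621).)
An element a ∈ Z/3621Z is a unit iff gcd(a, 3621) = 1, so the number of units is φ(3621). φ is multiplicative, with φ(p^e) = p^e − p^(e−1). Factorise 3621 = 3 · 17 · 71. Then
  φ(3621) = (3 − 1) · (17 − 1) · (71 − 1) = 2 · 16 · 70 = 2240.

Final answer: Z/3621Z has φ(3621) = 2240 units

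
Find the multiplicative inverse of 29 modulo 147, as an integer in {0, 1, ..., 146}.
Apply the extended Euclidean algorithm to (147, 29), tracking rows (r, s, t) with s·147 + t·29 = r. Each division r_prev = q·r_cur + r_new produces the new row as (previous row) − q·(current row):
  row A: (147, 1, 0)   [1·147 + 0·29 = 147]
  row B: (29, 0, 1)   [0·147 + 1·29 = 29]
  147 = 5·29 + 2   → row C = row A − 5·row B = (2, 1, −5)   [check: 1·147 − 5·29 = 2]
  29 = 14·2 + 1   → row D = row B − 14·row C = (1, −14, 71)   [check: −14·147 + 71·29 = 1]
  2 = 2·1 + 0   → remainder 0, stop. gcd = 1 (last nonzero row D).
The gcd is 1, so 29 is invertible mod 147. The last nonzero row gives −14·147 + 71·29 = 1, so t = 71. So 29^(−1) ≡ 71 (mod 147). Verify: 29 · 71 = 2059 ≡ 1 (mod 147). ✓

Final answer: 29^(−1) ≡ 71 (mod 147)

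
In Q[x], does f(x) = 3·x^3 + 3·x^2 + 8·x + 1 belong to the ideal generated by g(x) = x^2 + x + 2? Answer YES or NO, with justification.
In Q[x] the ideal (g) consists of all multiples of g, so f ∈ (g) iff g | f, i.e. iff the remainder of f on division by g is 0. Divide f by g (g is monic, so eliminate the leading term of the running remainder at each step):
  leading term 3·x^3: subtract (3·x)·g(x) = 3·x^3 + 3·x^2 + 6·x, leaving 2·x + 1
The remainder r(x) = 2·x + 1 ≠ 0 (and deg r < deg g), so g ∤ f, i.e. f ∉ (g).

Final answer: NO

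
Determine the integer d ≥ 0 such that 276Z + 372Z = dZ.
In the PID Z, (a, b) is generated by gcd(a, b). Compute gcd(372, 276) with the extended Euclidean algorithm, tracking rows (r, s, t) with s·372 + t·276 = r:
  row A: (372, 1, 0)   [1·372 + 0·276 = 372]
  row B: (276, 0, 1)   [0·372 + 1·276 = 276]
  372 = 1·276 + 96   → row C = row A − 1·row B = (96, 1, −1)   [check: 1·372 − 1·276 = 96]
  276 = 2·96 + 84   → row D = row B − 2·row C = (84, −2, 3)   [check: −2·372 + 3·276 = 84]
  96 = 1·84 + 12   → row E = row C − 1·row D = (12, 3, −4)   [check: 3·372 − 4·276 = 12]
  84 = 7·12 + 0   → remainder 0, stop. gcd = 12 (last nonzero row E).
So gcd(276, 372) = 12, with Bézout identity 3·372 − 4·276 = 12. Containment (⊇): the Bézout identity exhibits 12 as an element of (276, 372), giving (12) ⊆ (276, 372). Containment (⊆): since 12 | 276 and 12 | 372 (276 = 12·23, 372 = 12·31), every Z-linear combination of 276 and 372 is divisible by 12, so (276, 372) ⊆ (12). Therefore (276, 372) = (12), d = 12.

Final answer: (276, 372) = (12); d = 12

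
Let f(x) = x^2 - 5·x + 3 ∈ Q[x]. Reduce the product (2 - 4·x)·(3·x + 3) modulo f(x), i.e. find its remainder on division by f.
a · b ≡ 42 - 66·x (mod f(x))

First multiply in Q[x] without reducing: a · b = -12·x^2 - 6·x + 6. Now divide by f(x) = x^2 - 5·x + 3, eliminating the leading term at each step:
  leading term -12·x^2: subtract (-12)·f(x) = -12·x^2 + 60·x - 36, leaving 42 - 66·x
The degree is now < 2, so this is the remainder. Hence a · b ≡ 42 - 66·x in Q[x]/(f).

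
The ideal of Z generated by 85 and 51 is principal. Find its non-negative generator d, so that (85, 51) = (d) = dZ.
In the PID Z, (a, b) is generated by gcd(a, b). Compute gcd(85, 51) with the extended Euclidean algorithm, tracking rows (r, s, t) with s·85 + t·51 = r:
  row A: (85, 1, 0)   [1·85 + 0·51 = 85]
  row B: (51, 0, 1)   [0·85 + 1·51 = 51]
  85 = 1·51 + 34   → row C = row A − 1·row B = (34, 1, −1)   [check: 1·85 − 1·51 = 34]
  51 = 1·34 + 17   → row D = row B − 1·row C = (17, −1, 2)   [check: −1·85 + 2·51 = 17]
  34 = 2·17 + 0   → remainder 0, stop. gcd = 17 (last nonzero row D).
So gcd(85, 51) = 17, with Bézout identity −1·85 + 2·51 = 17. Containment (⊇): the Bézout identity exhibits 17 as an element of (85, 51), giving (17) ⊆ (85, 51). Containment (⊆): since 17 | 85 and 17 | 51 (85 = 17·5, 51 = 17·3), every Z-linear combination of 85 and 51 is divisible by 17, so (85, 51) ⊆ (17). Therefore (85, 51) = (17), d = 17.

Final answer: (85, 51) = (17); d = 17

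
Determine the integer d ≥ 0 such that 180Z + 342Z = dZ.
In the PID Z, (a, b) is generated by gcd(a, b). Compute gcd(342, 180) with the extended Euclidean algorithm, tracking rows (r, s, t) with s·342 + t·180 = r:
  row A: (342, 1, 0)   [1·342 + 0·180 = 342]
  row B: (180, 0, 1)   [0·342 + 1·180 = 180]
  342 = 1·180 + 162   → row C = row A − 1·row B = (162, 1, −1)   [check: 1·342 − 1·180 = 162]
  180 = 1·162 + 18   → row D = row B − 1·row C = (18, −1, 2)   [check: −1·342 + 2·180 = 18]
  162 = 9·18 + 0   → remainder 0, stop. gcd = 18 (last nonzero row D).
So gcd(180, 342) = 18, with Bézout identity −1·342 + 2·180 = 18. Containment (⊇): the Bézout identity exhibits 18 as an element of (180, 342), giving (18) ⊆ (180, 342). Containment (⊆): since 18 | 180 and 18 | 342 (180 = 18·10, 342 = 18·19), every Z-linear combination of 180 and 342 is divisible by 18, so (180, 342) ⊆ (18). Therefore (180, 342) = (18), d = 18.

Final answer: (180, 342) = (18); d = 18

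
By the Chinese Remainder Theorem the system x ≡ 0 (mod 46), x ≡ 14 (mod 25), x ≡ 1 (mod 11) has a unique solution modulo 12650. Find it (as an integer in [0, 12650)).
x ≡ 11914 (mod 12650); the representative in [0, 12650) is 11914

The moduli 46, 25, 11 are pairwise coprime, so by the CRT there is a unique solution mod 46·25·11 = 12650.
Solve by successive substitution. Start with x ≡ 0 (mod 46).
  Combine with x ≡ 14 (mod 25): write x = 46·t and require 46·t ≡ 14 (mod 25). Since 46^(−1) ≡ 6 (mod 25) (46 ≡ 21 (mod 25)), t ≡ 6·14 ≡ 9 (mod 25). So x ≡ 46·9 = 414 (mod 1150).
  Combine with x ≡ 1 (mod 11): write x = 414 + 1150·t and require 414 + 1150·t ≡ 1 (mod 11), i.e. 1150·t ≡ 1 − 414 ≡ 5 (mod 11). Since 1150^(−1) ≡ 2 (mod 11) (1150 ≡ 6 (mod 11)), t ≡ 2·5 ≡ 10 (mod 11). So x ≡ 414 + 1150·10 = 11914 (mod 12650).
Unique solution in [0, 12650): x = 11914.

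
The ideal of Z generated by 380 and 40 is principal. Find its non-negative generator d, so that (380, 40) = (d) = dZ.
(380, 40) = (20); d = 20

In the PID Z, (a, b) is generated by gcd(a, b). Compute gcd(380, 40) with the extended Euclidean algorithm, tracking rows (r, s, t) with s·380 + t·40 = r:
  row A: (380, 1, 0)   [1·380 + 0·40 = 380]
  row B: (40, 0, 1)   [0·380 + 1·40 = 40]
  380 = 9·40 + 20   → row C = row A − 9·row B = (20, 1, −9)   [check: 1·380 − 9·40 = 20]
  40 = 2·20 + 0   → remainder 0, stop. gcd = 20 (last nonzero row C).
So gcd(380, 40) = 20, with Bézout identity 1·380 − 9·40 = 20. Containment (⊇): the Bézout identity exhibits 20 as an element of (380, 40), giving (20) ⊆ (380, 40). Containment (⊆): since 20 | 380 and 20 | 40 (380 = 20·19, 40 = 20·2), every Z-linear combination of 380 and 40 is divisible by 20, so (380, 40) ⊆ (20). Therefore (380, 40) = (20), d = 20.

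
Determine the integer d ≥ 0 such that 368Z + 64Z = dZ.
In the PID Z, (a, b) is generated by gcd(a, b). Compute gcd(368, 64) with the extended Euclidean algorithm, tracking rows (r, s, t) with s·368 + t·64 = r:
  row A: (368, 1, 0)   [1·368 + 0·64 = 368]
  row B: (64, 0, 1)   [0·368 + 1·64 = 64]
  368 = 5·64 + 48   → row C = row A − 5·row B = (48, 1, −5)   [check: 1·368 − 5·64 = 48]
  64 = 1·48 + 16   → row D = row B − 1·row C = (16, −1, 6)   [check: −1·368 + 6·64 = 16]
  48 = 3·16 + 0   → remainder 0, stop. gcd = 16 (last nonzero row D).
So gcd(368, 64) = 16, with Bézout identity −1·368 + 6·64 = 16. Containment (⊇): the Bézout identity exhibits 16 as an element of (368, 64), giving (16) ⊆ (368, 64). Containment (⊆): since 16 | 368 and 16 | 64 (368 = 16·23, 64 = 16·4), every Z-linear combination of 368 and 64 is divisible by 16, so (368, 64) ⊆ (16). Therefore (368, 64) = (16), d = 16.

Final answer: (368, 64) = (16); d = 16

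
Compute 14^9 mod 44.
4

Use repeated squaring. Binary(9) = 1001. Walk through the bits of the exponent 9 left-to-right: at each bit after the leading one, square the running value, then multiply by 14 if the bit is 1 (always reducing mod 44):
  bit 1 = 1 (leading): start with 14.
  bit 2 = 0: square 14^2 = 196 ≡ 20 (mod 44).
  bit 3 = 0: square 20^2 = 400 ≡ 4 (mod 44).
  bit 4 = 1: square 4^2 = 16; bit is 1, so multiply 16·14 = 224 ≡ 4 (mod 44).
Final value: 14^9 ≡ 4 (mod 44).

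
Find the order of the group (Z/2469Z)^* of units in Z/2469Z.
(Z/2469Z)^* consists of the classes a with gcd(a, 2469) = 1, so its order is φ(2469). φ is multiplicative, with φ(p^e) = p^e − p^(e−1). Factorise 2469 = 3 · 823. Then
  φ(2469) = (3 − 1) · (823 − 1) = 2 · 822 = 1644.
Thus |(Z/2469Z)^*| = 1644.

Final answer: |(Z/2469Z)^*| = 1644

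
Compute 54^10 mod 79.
20

Use repeated squaring. Binary(10) = 1010. Walk through the bits of the exponent 10 left-to-right: at each bit after the leading one, square the running value, then multiply by 54 if the bit is 1 (always reducing mod 79):
  bit 1 = 1 (leading): start with 54.
  bit 2 = 0: square 54^2 = 2916 ≡ 72 (mod 79).
  bit 3 = 1: square 72^2 = 5184 ≡ 49; bit is 1, so multiply 49·54 = 2646 ≡ 39 (mod 79).
  bit 4 = 0: square 39^2 = 1521 ≡ 20 (mod 79).
Final value: 54^10 ≡ 20 (mod 79).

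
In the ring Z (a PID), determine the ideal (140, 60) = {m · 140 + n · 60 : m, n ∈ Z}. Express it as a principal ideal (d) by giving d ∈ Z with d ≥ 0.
(140, 60) = (20); d = 20

In the PID Z, (a, b) is generated by gcd(a, b). Compute gcd(140, 60) with the extended Euclidean algorithm, tracking rows (r, s, t) with s·140 + t·60 = r:
  row A: (140, 1, 0)   [1·140 + 0·60 = 140]
  row B: (60, 0, 1)   [0·140 + 1·60 = 60]
  140 = 2·60 + 20   → row C = row A − 2·row B = (20, 1, −2)   [check: 1·140 − 2·60 = 20]
  60 = 3·20 + 0   → remainder 0, stop. gcd = 20 (last nonzero row C).
So gcd(140, 60) = 20, with Bézout identity 1·140 − 2·60 = 20. Containment (⊇): the Bézout identity exhibits 20 as an element of (140, 60), giving (20) ⊆ (140, 60). Containment (⊆): since 20 | 140 and 20 | 60 (140 = 20·7, 60 = 20·3), every Z-linear combination of 140 and 60 is divisible by 20, so (140, 60) ⊆ (20). Therefore (140, 60) = (20), d = 20.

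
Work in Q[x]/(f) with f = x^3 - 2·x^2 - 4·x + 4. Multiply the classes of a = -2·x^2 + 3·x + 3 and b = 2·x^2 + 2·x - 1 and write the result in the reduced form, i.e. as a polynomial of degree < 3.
First multiply in Q[x] without reducing: a · b = -4·x^4 + 2·x^3 + 14·x^2 + 3·x - 3. Now divide by f(x) = x^3 - 2·x^2 - 4·x + 4, eliminating the leading term at each step:
  leading term -4·x^4: subtract (-4·x)·f(x) = -4·x^4 + 8·x^3 + 16·x^2 - 16·x, leaving -6·x^3 - 2·x^2 + 19·x - 3
  leading term -6·x^3: subtract (-6)·f(x) = -6·x^3 + 12·x^2 + 24·x - 24, leaving -14·x^2 - 5·x + 21
The degree is now < 3, so this is the remainder. Hence a · b ≡ -14·x^2 - 5·x + 21 in Q[x]/(f).

Final answer: a · b ≡ -14·x^2 - 5·x + 21 (mod f(x))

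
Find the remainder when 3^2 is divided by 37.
9

Use repeated squaring. Binary(2) = 10. Walk through the bits of the exponent 2 left-to-right: at each bit after the leading one, square the running value, then multiply by 3 if the bit is 1 (always reducing mod 37):
  bit 1 = 1 (leading): start with 3.
  bit 2 = 0: square 3^2 = 9 (mod 37).
Final value: 3^2 ≡ 9 (mod 37).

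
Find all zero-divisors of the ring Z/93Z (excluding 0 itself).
An element a ∈ Z/93Z (with a ≠ 0) is a zero-divisor iff gcd(a, 93) > 1 (because a is a unit precisely when gcd(a, n) = 1, and in Z/nZ every nonzero, non-unit element is a zero-divisor). Scan a = 1, ..., 92 and keep those with gcd(a, 93) > 1:
  gcd(3, 93) = 3, gcd(6, 93) = 3, gcd(9, 93) = 3, gcd(12, 93) = 3, gcd(15, 93) = 3, gcd(18, 93) = 3, gcd(21, 93) = 3, gcd(24, 93) = 3, gcd(27, 93) = 3, gcd(30, 93) = 3, gcd(31, 93) = 31, gcd(33, 93) = 3, gcd(36, 93) = 3, gcd(39, 93) = 3, gcd(42, 93) = 3, gcd(45, 93) = 3, gcd(48, 93) = 3, gcd(51, 93) = 3, gcd(54, 93) = 3, gcd(57, 93) = 3, gcd(60, 93) = 3, gcd(62, 93) = 31, gcd(63, 93) = 3, gcd(66, 93) = 3, gcd(69, 93) = 3, gcd(72, 93) = 3, gcd(75, 93) = 3, gcd(78, 93) = 3, gcd(81, 93) = 3, gcd(84, 93) = 3, gcd(87, 93) = 3, gcd(90, 93) = 3.
All other a ∈ {1, ..., 92} have gcd(a, 93) = 1 and are units. So the nonzero zero-divisors are exactly the 32 values of a appearing in this scan.

Final answer: nonzero zero-divisors of Z/93Z = {3, 6, 9, 12, 15, 18, 21, 24, 27, 30, 31, 33, 36, 39, 42, 45, 48, 51, 54, 57, 60, 62, 63, 66, 69, 72, 75, 78, 81, 84, 87, 90}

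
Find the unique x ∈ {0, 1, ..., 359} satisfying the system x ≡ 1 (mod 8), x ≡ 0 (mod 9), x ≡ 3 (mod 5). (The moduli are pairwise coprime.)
x ≡ 153 (mod 360); the representative in [0, 360) is 153

The moduli 8, 9, 5 are pairwise coprime, so by the CRT there is a unique solution mod 8·9·5 = 360.
Solve by successive substitution. Start with x ≡ 1 (mod 8).
  Combine with x ≡ 0 (mod 9): write x = 1 + 8·t and require 1 + 8·t ≡ 0 (mod 9), i.e. 8·t ≡ 0 − 1 ≡ 8 (mod 9). Since 8^(−1) ≡ 8 (mod 9), t ≡ 8·8 ≡ 1 (mod 9). So x ≡ 1 + 8·1 = 9 (mod 72).
  Combine with x ≡ 3 (mod 5): write x = 9 + 72·t and require 9 + 72·t ≡ 3 (mod 5), i.e. 72·t ≡ 3 − 9 ≡ 4 (mod 5). Since 72^(−1) ≡ 3 (mod 5) (72 ≡ 2 (mod 5)), t ≡ 3·4 ≡ 2 (mod 5). So x ≡ 9 + 72·2 = 153 (mod 360).
Unique solution in [0, 360): x = 153.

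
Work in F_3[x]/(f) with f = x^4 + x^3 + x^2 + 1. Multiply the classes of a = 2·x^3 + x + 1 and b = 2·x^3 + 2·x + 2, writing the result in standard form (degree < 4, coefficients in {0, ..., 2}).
Multiply as integer polynomials: a · b = 4·x^6 + 6·x^4 + 6·x^3 + 2·x^2 + 4·x + 2. Reducing coefficients mod 3: a · b ≡ x^6 + 2·x^2 + x + 2. Now divide by f(x) = x^4 + x^3 + x^2 + 1 in F_3[x], eliminating the leading term at each step:
  leading term x^6: subtract (x^2)·f(x) = x^6 + x^5 + x^4 + x^2, leaving 2·x^5 + 2·x^4 + x^2 + x + 2 (coefficients mod 3)
  leading term 2·x^5: subtract (2·x)·f(x) = 2·x^5 + 2·x^4 + 2·x^3 + 2·x, leaving x^3 + x^2 + 2·x + 2 (coefficients mod 3)
The degree is now < 4, so this is the remainder. Hence a · b ≡ x^3 + x^2 + 2·x + 2 in F_3[x]/(f).

Final answer: a · b ≡ x^3 + x^2 + 2·x + 2 (mod f(x))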